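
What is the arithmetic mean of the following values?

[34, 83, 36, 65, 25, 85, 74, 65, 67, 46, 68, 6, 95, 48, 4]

53.4

Step 1: Sum all values: 34 + 83 + 36 + 65 + 25 + 85 + 74 + 65 + 67 + 46 + 68 + 6 + 95 + 48 + 4 = 801
Step 2: Count the number of values: n = 15
Step 3: Mean = sum / n = 801 / 15 = 53.4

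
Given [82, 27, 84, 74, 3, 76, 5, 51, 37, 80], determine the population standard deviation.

30.3791

Step 1: Compute the mean: 51.9
Step 2: Sum of squared deviations from the mean: 9228.9
Step 3: Population variance = 9228.9 / 10 = 922.89
Step 4: Standard deviation = sqrt(922.89) = 30.3791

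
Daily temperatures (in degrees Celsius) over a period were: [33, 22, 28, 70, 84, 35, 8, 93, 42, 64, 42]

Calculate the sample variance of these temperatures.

719.8545

Step 1: Compute the mean: (33 + 22 + 28 + 70 + 84 + 35 + 8 + 93 + 42 + 64 + 42) / 11 = 47.3636
Step 2: Compute squared deviations from the mean:
  (33 - 47.3636)^2 = 206.314
  (22 - 47.3636)^2 = 643.314
  (28 - 47.3636)^2 = 374.9504
  (70 - 47.3636)^2 = 512.405
  (84 - 47.3636)^2 = 1342.2231
  (35 - 47.3636)^2 = 152.8595
  (8 - 47.3636)^2 = 1549.4959
  (93 - 47.3636)^2 = 2082.6777
  (42 - 47.3636)^2 = 28.7686
  (64 - 47.3636)^2 = 276.7686
  (42 - 47.3636)^2 = 28.7686
Step 3: Sum of squared deviations = 7198.5455
Step 4: Sample variance = 7198.5455 / 10 = 719.8545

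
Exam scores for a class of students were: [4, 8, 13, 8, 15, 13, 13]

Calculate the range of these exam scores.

11

Step 1: Identify the maximum value: max = 15
Step 2: Identify the minimum value: min = 4
Step 3: Range = max - min = 15 - 4 = 11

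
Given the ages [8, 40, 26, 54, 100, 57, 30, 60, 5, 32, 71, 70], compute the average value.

46.0833

Step 1: Sum all values: 8 + 40 + 26 + 54 + 100 + 57 + 30 + 60 + 5 + 32 + 71 + 70 = 553
Step 2: Count the number of values: n = 12
Step 3: Mean = sum / n = 553 / 12 = 46.0833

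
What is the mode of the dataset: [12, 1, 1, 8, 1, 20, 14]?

1

Step 1: Count the frequency of each value:
  1: appears 3 time(s)
  8: appears 1 time(s)
  12: appears 1 time(s)
  14: appears 1 time(s)
  20: appears 1 time(s)
Step 2: The value 1 appears most frequently (3 times).
Step 3: Mode = 1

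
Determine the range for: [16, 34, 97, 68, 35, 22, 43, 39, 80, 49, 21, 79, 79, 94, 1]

96

Step 1: Identify the maximum value: max = 97
Step 2: Identify the minimum value: min = 1
Step 3: Range = max - min = 97 - 1 = 96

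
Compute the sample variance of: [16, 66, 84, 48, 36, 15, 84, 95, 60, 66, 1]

989.0909

Step 1: Compute the mean: (16 + 66 + 84 + 48 + 36 + 15 + 84 + 95 + 60 + 66 + 1) / 11 = 51.9091
Step 2: Compute squared deviations from the mean:
  (16 - 51.9091)^2 = 1289.4628
  (66 - 51.9091)^2 = 198.5537
  (84 - 51.9091)^2 = 1029.8264
  (48 - 51.9091)^2 = 15.281
  (36 - 51.9091)^2 = 253.0992
  (15 - 51.9091)^2 = 1362.281
  (84 - 51.9091)^2 = 1029.8264
  (95 - 51.9091)^2 = 1856.8264
  (60 - 51.9091)^2 = 65.4628
  (66 - 51.9091)^2 = 198.5537
  (1 - 51.9091)^2 = 2591.7355
Step 3: Sum of squared deviations = 9890.9091
Step 4: Sample variance = 9890.9091 / 10 = 989.0909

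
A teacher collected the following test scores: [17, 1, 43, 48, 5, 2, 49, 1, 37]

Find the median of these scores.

17

Step 1: Sort the data in ascending order: [1, 1, 2, 5, 17, 37, 43, 48, 49]
Step 2: The number of values is n = 9.
Step 3: Since n is odd, the median is the middle value at position 5: 17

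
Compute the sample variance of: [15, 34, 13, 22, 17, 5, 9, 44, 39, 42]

210

Step 1: Compute the mean: (15 + 34 + 13 + 22 + 17 + 5 + 9 + 44 + 39 + 42) / 10 = 24
Step 2: Compute squared deviations from the mean:
  (15 - 24)^2 = 81
  (34 - 24)^2 = 100
  (13 - 24)^2 = 121
  (22 - 24)^2 = 4
  (17 - 24)^2 = 49
  (5 - 24)^2 = 361
  (9 - 24)^2 = 225
  (44 - 24)^2 = 400
  (39 - 24)^2 = 225
  (42 - 24)^2 = 324
Step 3: Sum of squared deviations = 1890
Step 4: Sample variance = 1890 / 9 = 210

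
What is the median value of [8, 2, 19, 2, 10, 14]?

9

Step 1: Sort the data in ascending order: [2, 2, 8, 10, 14, 19]
Step 2: The number of values is n = 6.
Step 3: Since n is even, the median is the average of positions 3 and 4:
  Median = (8 + 10) / 2 = 9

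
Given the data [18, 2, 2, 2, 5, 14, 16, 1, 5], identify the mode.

2

Step 1: Count the frequency of each value:
  1: appears 1 time(s)
  2: appears 3 time(s)
  5: appears 2 time(s)
  14: appears 1 time(s)
  16: appears 1 time(s)
  18: appears 1 time(s)
Step 2: The value 2 appears most frequently (3 times).
Step 3: Mode = 2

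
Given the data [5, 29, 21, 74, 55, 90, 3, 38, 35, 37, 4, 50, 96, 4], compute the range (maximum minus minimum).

93

Step 1: Identify the maximum value: max = 96
Step 2: Identify the minimum value: min = 3
Step 3: Range = max - min = 96 - 3 = 93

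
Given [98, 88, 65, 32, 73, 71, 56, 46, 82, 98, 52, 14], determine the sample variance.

672.2652

Step 1: Compute the mean: (98 + 88 + 65 + 32 + 73 + 71 + 56 + 46 + 82 + 98 + 52 + 14) / 12 = 64.5833
Step 2: Compute squared deviations from the mean:
  (98 - 64.5833)^2 = 1116.6736
  (88 - 64.5833)^2 = 548.3403
  (65 - 64.5833)^2 = 0.1736
  (32 - 64.5833)^2 = 1061.6736
  (73 - 64.5833)^2 = 70.8403
  (71 - 64.5833)^2 = 41.1736
  (56 - 64.5833)^2 = 73.6736
  (46 - 64.5833)^2 = 345.3403
  (82 - 64.5833)^2 = 303.3403
  (98 - 64.5833)^2 = 1116.6736
  (52 - 64.5833)^2 = 158.3403
  (14 - 64.5833)^2 = 2558.6736
Step 3: Sum of squared deviations = 7394.9167
Step 4: Sample variance = 7394.9167 / 11 = 672.2652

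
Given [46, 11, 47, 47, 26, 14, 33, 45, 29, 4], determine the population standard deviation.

15.4195

Step 1: Compute the mean: 30.2
Step 2: Sum of squared deviations from the mean: 2377.6
Step 3: Population variance = 2377.6 / 10 = 237.76
Step 4: Standard deviation = sqrt(237.76) = 15.4195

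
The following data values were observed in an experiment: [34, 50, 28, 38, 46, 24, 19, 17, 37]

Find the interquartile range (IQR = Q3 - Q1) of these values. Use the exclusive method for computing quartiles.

20.5

Step 1: Sort the data: [17, 19, 24, 28, 34, 37, 38, 46, 50]
Step 2: n = 9
Step 3: Using the exclusive quartile method:
  Q1 = 21.5
  Q2 (median) = 34
  Q3 = 42
  IQR = Q3 - Q1 = 42 - 21.5 = 20.5
Step 4: IQR = 20.5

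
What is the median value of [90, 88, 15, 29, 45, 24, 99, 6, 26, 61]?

37

Step 1: Sort the data in ascending order: [6, 15, 24, 26, 29, 45, 61, 88, 90, 99]
Step 2: The number of values is n = 10.
Step 3: Since n is even, the median is the average of positions 5 and 6:
  Median = (29 + 45) / 2 = 37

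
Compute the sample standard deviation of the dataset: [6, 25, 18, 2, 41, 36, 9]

15.087

Step 1: Compute the mean: 19.5714
Step 2: Sum of squared deviations from the mean: 1365.7143
Step 3: Sample variance = 1365.7143 / 6 = 227.619
Step 4: Standard deviation = sqrt(227.619) = 15.087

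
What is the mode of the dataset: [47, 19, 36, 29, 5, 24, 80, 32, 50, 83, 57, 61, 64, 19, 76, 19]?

19

Step 1: Count the frequency of each value:
  5: appears 1 time(s)
  19: appears 3 time(s)
  24: appears 1 time(s)
  29: appears 1 time(s)
  32: appears 1 time(s)
  36: appears 1 time(s)
  47: appears 1 time(s)
  50: appears 1 time(s)
  57: appears 1 time(s)
  61: appears 1 time(s)
  64: appears 1 time(s)
  76: appears 1 time(s)
  80: appears 1 time(s)
  83: appears 1 time(s)
Step 2: The value 19 appears most frequently (3 times).
Step 3: Mode = 19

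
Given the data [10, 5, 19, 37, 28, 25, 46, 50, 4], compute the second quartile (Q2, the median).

25

Step 1: Sort the data: [4, 5, 10, 19, 25, 28, 37, 46, 50]
Step 2: n = 9
Step 3: Q2 is the median. Since n is odd, it is the middle value at position 5: 25
Step 4: Q2 = 25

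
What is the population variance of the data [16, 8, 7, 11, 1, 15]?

25.8889

Step 1: Compute the mean: (16 + 8 + 7 + 11 + 1 + 15) / 6 = 9.6667
Step 2: Compute squared deviations from the mean:
  (16 - 9.6667)^2 = 40.1111
  (8 - 9.6667)^2 = 2.7778
  (7 - 9.6667)^2 = 7.1111
  (11 - 9.6667)^2 = 1.7778
  (1 - 9.6667)^2 = 75.1111
  (15 - 9.6667)^2 = 28.4444
Step 3: Sum of squared deviations = 155.3333
Step 4: Population variance = 155.3333 / 6 = 25.8889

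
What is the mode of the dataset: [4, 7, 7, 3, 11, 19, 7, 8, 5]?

7

Step 1: Count the frequency of each value:
  3: appears 1 time(s)
  4: appears 1 time(s)
  5: appears 1 time(s)
  7: appears 3 time(s)
  8: appears 1 time(s)
  11: appears 1 time(s)
  19: appears 1 time(s)
Step 2: The value 7 appears most frequently (3 times).
Step 3: Mode = 7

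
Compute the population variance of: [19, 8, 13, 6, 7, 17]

25.2222

Step 1: Compute the mean: (19 + 8 + 13 + 6 + 7 + 17) / 6 = 11.6667
Step 2: Compute squared deviations from the mean:
  (19 - 11.6667)^2 = 53.7778
  (8 - 11.6667)^2 = 13.4444
  (13 - 11.6667)^2 = 1.7778
  (6 - 11.6667)^2 = 32.1111
  (7 - 11.6667)^2 = 21.7778
  (17 - 11.6667)^2 = 28.4444
Step 3: Sum of squared deviations = 151.3333
Step 4: Population variance = 151.3333 / 6 = 25.2222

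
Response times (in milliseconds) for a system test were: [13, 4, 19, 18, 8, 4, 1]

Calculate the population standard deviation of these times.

6.6517

Step 1: Compute the mean: 9.5714
Step 2: Sum of squared deviations from the mean: 309.7143
Step 3: Population variance = 309.7143 / 7 = 44.2449
Step 4: Standard deviation = sqrt(44.2449) = 6.6517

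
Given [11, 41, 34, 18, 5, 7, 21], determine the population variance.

159.3878

Step 1: Compute the mean: (11 + 41 + 34 + 18 + 5 + 7 + 21) / 7 = 19.5714
Step 2: Compute squared deviations from the mean:
  (11 - 19.5714)^2 = 73.4694
  (41 - 19.5714)^2 = 459.1837
  (34 - 19.5714)^2 = 208.1837
  (18 - 19.5714)^2 = 2.4694
  (5 - 19.5714)^2 = 212.3265
  (7 - 19.5714)^2 = 158.0408
  (21 - 19.5714)^2 = 2.0408
Step 3: Sum of squared deviations = 1115.7143
Step 4: Population variance = 1115.7143 / 7 = 159.3878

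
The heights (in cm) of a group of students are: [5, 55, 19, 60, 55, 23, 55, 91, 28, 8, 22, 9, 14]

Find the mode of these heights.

55

Step 1: Count the frequency of each value:
  5: appears 1 time(s)
  8: appears 1 time(s)
  9: appears 1 time(s)
  14: appears 1 time(s)
  19: appears 1 time(s)
  22: appears 1 time(s)
  23: appears 1 time(s)
  28: appears 1 time(s)
  55: appears 3 time(s)
  60: appears 1 time(s)
  91: appears 1 time(s)
Step 2: The value 55 appears most frequently (3 times).
Step 3: Mode = 55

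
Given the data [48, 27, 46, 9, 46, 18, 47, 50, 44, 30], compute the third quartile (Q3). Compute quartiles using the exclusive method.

47.25

Step 1: Sort the data: [9, 18, 27, 30, 44, 46, 46, 47, 48, 50]
Step 2: n = 10
Step 3: Using the exclusive quartile method:
  Q1 = 24.75
  Q2 (median) = 45
  Q3 = 47.25
  IQR = Q3 - Q1 = 47.25 - 24.75 = 22.5
Step 4: Q3 = 47.25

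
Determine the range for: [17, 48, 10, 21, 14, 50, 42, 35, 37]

40

Step 1: Identify the maximum value: max = 50
Step 2: Identify the minimum value: min = 10
Step 3: Range = max - min = 50 - 10 = 40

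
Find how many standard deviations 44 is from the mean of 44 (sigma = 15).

0

Step 1: Recall the z-score formula: z = (x - mu) / sigma
Step 2: Substitute values: z = (44 - 44) / 15
Step 3: z = 0 / 15 = 0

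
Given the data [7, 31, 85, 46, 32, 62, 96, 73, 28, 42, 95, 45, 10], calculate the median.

45

Step 1: Sort the data in ascending order: [7, 10, 28, 31, 32, 42, 45, 46, 62, 73, 85, 95, 96]
Step 2: The number of values is n = 13.
Step 3: Since n is odd, the median is the middle value at position 7: 45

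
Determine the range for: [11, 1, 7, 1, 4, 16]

15

Step 1: Identify the maximum value: max = 16
Step 2: Identify the minimum value: min = 1
Step 3: Range = max - min = 16 - 1 = 15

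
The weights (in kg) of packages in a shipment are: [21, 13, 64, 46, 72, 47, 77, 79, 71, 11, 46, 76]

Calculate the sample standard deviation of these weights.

25.3967

Step 1: Compute the mean: 51.9167
Step 2: Sum of squared deviations from the mean: 7094.9167
Step 3: Sample variance = 7094.9167 / 11 = 644.9924
Step 4: Standard deviation = sqrt(644.9924) = 25.3967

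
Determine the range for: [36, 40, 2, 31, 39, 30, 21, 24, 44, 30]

42

Step 1: Identify the maximum value: max = 44
Step 2: Identify the minimum value: min = 2
Step 3: Range = max - min = 44 - 2 = 42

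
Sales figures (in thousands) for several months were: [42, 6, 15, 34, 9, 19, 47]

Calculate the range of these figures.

41

Step 1: Identify the maximum value: max = 47
Step 2: Identify the minimum value: min = 6
Step 3: Range = max - min = 47 - 6 = 41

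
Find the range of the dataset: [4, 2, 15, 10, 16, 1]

15

Step 1: Identify the maximum value: max = 16
Step 2: Identify the minimum value: min = 1
Step 3: Range = max - min = 16 - 1 = 15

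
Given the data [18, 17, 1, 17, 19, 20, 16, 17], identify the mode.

17

Step 1: Count the frequency of each value:
  1: appears 1 time(s)
  16: appears 1 time(s)
  17: appears 3 time(s)
  18: appears 1 time(s)
  19: appears 1 time(s)
  20: appears 1 time(s)
Step 2: The value 17 appears most frequently (3 times).
Step 3: Mode = 17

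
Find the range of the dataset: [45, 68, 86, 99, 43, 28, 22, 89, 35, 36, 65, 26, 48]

77

Step 1: Identify the maximum value: max = 99
Step 2: Identify the minimum value: min = 22
Step 3: Range = max - min = 99 - 22 = 77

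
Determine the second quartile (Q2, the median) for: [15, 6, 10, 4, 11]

10

Step 1: Sort the data: [4, 6, 10, 11, 15]
Step 2: n = 5
Step 3: Q2 is the median. Since n is odd, it is the middle value at position 3: 10
Step 4: Q2 = 10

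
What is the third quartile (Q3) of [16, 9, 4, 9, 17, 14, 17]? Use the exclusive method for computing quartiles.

17

Step 1: Sort the data: [4, 9, 9, 14, 16, 17, 17]
Step 2: n = 7
Step 3: Using the exclusive quartile method:
  Q1 = 9
  Q2 (median) = 14
  Q3 = 17
  IQR = Q3 - Q1 = 17 - 9 = 8
Step 4: Q3 = 17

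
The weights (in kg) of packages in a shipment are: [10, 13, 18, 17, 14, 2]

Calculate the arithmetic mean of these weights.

12.3333

Step 1: Sum all values: 10 + 13 + 18 + 17 + 14 + 2 = 74
Step 2: Count the number of values: n = 6
Step 3: Mean = sum / n = 74 / 6 = 12.3333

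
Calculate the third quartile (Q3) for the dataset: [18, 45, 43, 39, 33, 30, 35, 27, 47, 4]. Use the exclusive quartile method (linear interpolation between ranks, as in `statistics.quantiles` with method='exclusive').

43.5

Step 1: Sort the data: [4, 18, 27, 30, 33, 35, 39, 43, 45, 47]
Step 2: n = 10
Step 3: Using the exclusive quartile method:
  Q1 = 24.75
  Q2 (median) = 34
  Q3 = 43.5
  IQR = Q3 - Q1 = 43.5 - 24.75 = 18.75
Step 4: Q3 = 43.5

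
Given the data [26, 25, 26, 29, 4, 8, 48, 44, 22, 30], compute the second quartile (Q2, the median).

26

Step 1: Sort the data: [4, 8, 22, 25, 26, 26, 29, 30, 44, 48]
Step 2: n = 10
Step 3: Q2 is the median. Since n is even, it is the average of the values at positions 5 and 6:
  Q2 = (26 + 26) / 2 = 26
Step 4: Q2 = 26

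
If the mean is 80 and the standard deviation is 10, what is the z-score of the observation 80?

0

Step 1: Recall the z-score formula: z = (x - mu) / sigma
Step 2: Substitute values: z = (80 - 80) / 10
Step 3: z = 0 / 10 = 0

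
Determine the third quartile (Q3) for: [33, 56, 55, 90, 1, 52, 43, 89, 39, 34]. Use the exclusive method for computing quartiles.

64.25

Step 1: Sort the data: [1, 33, 34, 39, 43, 52, 55, 56, 89, 90]
Step 2: n = 10
Step 3: Using the exclusive quartile method:
  Q1 = 33.75
  Q2 (median) = 47.5
  Q3 = 64.25
  IQR = Q3 - Q1 = 64.25 - 33.75 = 30.5
Step 4: Q3 = 64.25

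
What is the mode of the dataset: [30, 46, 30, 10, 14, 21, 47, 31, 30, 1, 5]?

30

Step 1: Count the frequency of each value:
  1: appears 1 time(s)
  5: appears 1 time(s)
  10: appears 1 time(s)
  14: appears 1 time(s)
  21: appears 1 time(s)
  30: appears 3 time(s)
  31: appears 1 time(s)
  46: appears 1 time(s)
  47: appears 1 time(s)
Step 2: The value 30 appears most frequently (3 times).
Step 3: Mode = 30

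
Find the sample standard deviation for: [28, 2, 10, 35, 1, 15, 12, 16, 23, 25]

11.076

Step 1: Compute the mean: 16.7
Step 2: Sum of squared deviations from the mean: 1104.1
Step 3: Sample variance = 1104.1 / 9 = 122.6778
Step 4: Standard deviation = sqrt(122.6778) = 11.076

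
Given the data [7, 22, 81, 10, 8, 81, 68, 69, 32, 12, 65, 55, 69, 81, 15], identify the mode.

81

Step 1: Count the frequency of each value:
  7: appears 1 time(s)
  8: appears 1 time(s)
  10: appears 1 time(s)
  12: appears 1 time(s)
  15: appears 1 time(s)
  22: appears 1 time(s)
  32: appears 1 time(s)
  55: appears 1 time(s)
  65: appears 1 time(s)
  68: appears 1 time(s)
  69: appears 2 time(s)
  81: appears 3 time(s)
Step 2: The value 81 appears most frequently (3 times).
Step 3: Mode = 81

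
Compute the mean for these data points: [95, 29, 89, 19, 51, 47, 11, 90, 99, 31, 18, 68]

53.9167

Step 1: Sum all values: 95 + 29 + 89 + 19 + 51 + 47 + 11 + 90 + 99 + 31 + 18 + 68 = 647
Step 2: Count the number of values: n = 12
Step 3: Mean = sum / n = 647 / 12 = 53.9167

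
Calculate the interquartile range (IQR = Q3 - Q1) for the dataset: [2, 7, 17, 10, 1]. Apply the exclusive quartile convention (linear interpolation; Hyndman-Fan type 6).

12

Step 1: Sort the data: [1, 2, 7, 10, 17]
Step 2: n = 5
Step 3: Using the exclusive quartile method:
  Q1 = 1.5
  Q2 (median) = 7
  Q3 = 13.5
  IQR = Q3 - Q1 = 13.5 - 1.5 = 12
Step 4: IQR = 12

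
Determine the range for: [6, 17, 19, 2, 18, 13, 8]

17

Step 1: Identify the maximum value: max = 19
Step 2: Identify the minimum value: min = 2
Step 3: Range = max - min = 19 - 2 = 17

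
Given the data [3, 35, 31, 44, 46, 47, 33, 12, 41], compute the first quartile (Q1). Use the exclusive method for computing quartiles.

21.5

Step 1: Sort the data: [3, 12, 31, 33, 35, 41, 44, 46, 47]
Step 2: n = 9
Step 3: Using the exclusive quartile method:
  Q1 = 21.5
  Q2 (median) = 35
  Q3 = 45
  IQR = Q3 - Q1 = 45 - 21.5 = 23.5
Step 4: Q1 = 21.5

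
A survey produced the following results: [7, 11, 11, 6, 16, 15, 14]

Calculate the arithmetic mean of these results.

11.4286

Step 1: Sum all values: 7 + 11 + 11 + 6 + 16 + 15 + 14 = 80
Step 2: Count the number of values: n = 7
Step 3: Mean = sum / n = 80 / 7 = 11.4286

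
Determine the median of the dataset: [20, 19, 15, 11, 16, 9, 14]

15

Step 1: Sort the data in ascending order: [9, 11, 14, 15, 16, 19, 20]
Step 2: The number of values is n = 7.
Step 3: Since n is odd, the median is the middle value at position 4: 15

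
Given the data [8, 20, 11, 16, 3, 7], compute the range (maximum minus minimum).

17

Step 1: Identify the maximum value: max = 20
Step 2: Identify the minimum value: min = 3
Step 3: Range = max - min = 20 - 3 = 17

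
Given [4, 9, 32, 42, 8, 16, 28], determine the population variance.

175.551

Step 1: Compute the mean: (4 + 9 + 32 + 42 + 8 + 16 + 28) / 7 = 19.8571
Step 2: Compute squared deviations from the mean:
  (4 - 19.8571)^2 = 251.449
  (9 - 19.8571)^2 = 117.8776
  (32 - 19.8571)^2 = 147.449
  (42 - 19.8571)^2 = 490.3061
  (8 - 19.8571)^2 = 140.5918
  (16 - 19.8571)^2 = 14.8776
  (28 - 19.8571)^2 = 66.3061
Step 3: Sum of squared deviations = 1228.8571
Step 4: Population variance = 1228.8571 / 7 = 175.551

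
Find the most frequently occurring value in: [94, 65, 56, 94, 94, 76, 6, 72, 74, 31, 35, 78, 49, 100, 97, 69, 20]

94

Step 1: Count the frequency of each value:
  6: appears 1 time(s)
  20: appears 1 time(s)
  31: appears 1 time(s)
  35: appears 1 time(s)
  49: appears 1 time(s)
  56: appears 1 time(s)
  65: appears 1 time(s)
  69: appears 1 time(s)
  72: appears 1 time(s)
  74: appears 1 time(s)
  76: appears 1 time(s)
  78: appears 1 time(s)
  94: appears 3 time(s)
  97: appears 1 time(s)
  100: appears 1 time(s)
Step 2: The value 94 appears most frequently (3 times).
Step 3: Mode = 94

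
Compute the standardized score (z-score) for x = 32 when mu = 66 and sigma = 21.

-1.619

Step 1: Recall the z-score formula: z = (x - mu) / sigma
Step 2: Substitute values: z = (32 - 66) / 21
Step 3: z = -34 / 21 = -1.619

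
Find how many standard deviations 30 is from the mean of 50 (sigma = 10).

-2

Step 1: Recall the z-score formula: z = (x - mu) / sigma
Step 2: Substitute values: z = (30 - 50) / 10
Step 3: z = -20 / 10 = -2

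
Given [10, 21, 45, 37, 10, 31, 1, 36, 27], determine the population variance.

193.5062

Step 1: Compute the mean: (10 + 21 + 45 + 37 + 10 + 31 + 1 + 36 + 27) / 9 = 24.2222
Step 2: Compute squared deviations from the mean:
  (10 - 24.2222)^2 = 202.2716
  (21 - 24.2222)^2 = 10.3827
  (45 - 24.2222)^2 = 431.716
  (37 - 24.2222)^2 = 163.2716
  (10 - 24.2222)^2 = 202.2716
  (31 - 24.2222)^2 = 45.9383
  (1 - 24.2222)^2 = 539.2716
  (36 - 24.2222)^2 = 138.716
  (27 - 24.2222)^2 = 7.716
Step 3: Sum of squared deviations = 1741.5556
Step 4: Population variance = 1741.5556 / 9 = 193.5062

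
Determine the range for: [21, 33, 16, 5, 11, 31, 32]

28

Step 1: Identify the maximum value: max = 33
Step 2: Identify the minimum value: min = 5
Step 3: Range = max - min = 33 - 5 = 28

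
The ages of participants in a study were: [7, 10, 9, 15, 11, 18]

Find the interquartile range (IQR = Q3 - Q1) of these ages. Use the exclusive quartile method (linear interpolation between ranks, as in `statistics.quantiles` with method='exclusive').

7.25

Step 1: Sort the data: [7, 9, 10, 11, 15, 18]
Step 2: n = 6
Step 3: Using the exclusive quartile method:
  Q1 = 8.5
  Q2 (median) = 10.5
  Q3 = 15.75
  IQR = Q3 - Q1 = 15.75 - 8.5 = 7.25
Step 4: IQR = 7.25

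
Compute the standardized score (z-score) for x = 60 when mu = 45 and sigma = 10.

1.5

Step 1: Recall the z-score formula: z = (x - mu) / sigma
Step 2: Substitute values: z = (60 - 45) / 10
Step 3: z = 15 / 10 = 1.5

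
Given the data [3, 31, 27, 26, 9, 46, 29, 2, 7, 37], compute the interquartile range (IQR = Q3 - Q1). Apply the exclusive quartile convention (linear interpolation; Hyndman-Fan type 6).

26.5

Step 1: Sort the data: [2, 3, 7, 9, 26, 27, 29, 31, 37, 46]
Step 2: n = 10
Step 3: Using the exclusive quartile method:
  Q1 = 6
  Q2 (median) = 26.5
  Q3 = 32.5
  IQR = Q3 - Q1 = 32.5 - 6 = 26.5
Step 4: IQR = 26.5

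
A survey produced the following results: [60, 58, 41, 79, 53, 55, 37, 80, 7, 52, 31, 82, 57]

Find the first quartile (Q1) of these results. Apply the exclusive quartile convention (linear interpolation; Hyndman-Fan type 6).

39

Step 1: Sort the data: [7, 31, 37, 41, 52, 53, 55, 57, 58, 60, 79, 80, 82]
Step 2: n = 13
Step 3: Using the exclusive quartile method:
  Q1 = 39
  Q2 (median) = 55
  Q3 = 69.5
  IQR = Q3 - Q1 = 69.5 - 39 = 30.5
Step 4: Q1 = 39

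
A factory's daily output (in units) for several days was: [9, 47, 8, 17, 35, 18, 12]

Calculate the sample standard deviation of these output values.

14.6677

Step 1: Compute the mean: 20.8571
Step 2: Sum of squared deviations from the mean: 1290.8571
Step 3: Sample variance = 1290.8571 / 6 = 215.1429
Step 4: Standard deviation = sqrt(215.1429) = 14.6677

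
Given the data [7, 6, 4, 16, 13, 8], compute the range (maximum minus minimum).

12

Step 1: Identify the maximum value: max = 16
Step 2: Identify the minimum value: min = 4
Step 3: Range = max - min = 16 - 4 = 12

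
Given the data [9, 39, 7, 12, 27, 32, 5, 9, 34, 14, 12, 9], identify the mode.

9

Step 1: Count the frequency of each value:
  5: appears 1 time(s)
  7: appears 1 time(s)
  9: appears 3 time(s)
  12: appears 2 time(s)
  14: appears 1 time(s)
  27: appears 1 time(s)
  32: appears 1 time(s)
  34: appears 1 time(s)
  39: appears 1 time(s)
Step 2: The value 9 appears most frequently (3 times).
Step 3: Mode = 9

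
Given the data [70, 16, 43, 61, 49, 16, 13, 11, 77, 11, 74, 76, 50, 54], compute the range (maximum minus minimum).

66

Step 1: Identify the maximum value: max = 77
Step 2: Identify the minimum value: min = 11
Step 3: Range = max - min = 77 - 11 = 66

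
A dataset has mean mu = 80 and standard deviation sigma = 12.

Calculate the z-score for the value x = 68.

-1

Step 1: Recall the z-score formula: z = (x - mu) / sigma
Step 2: Substitute values: z = (68 - 80) / 12
Step 3: z = -12 / 12 = -1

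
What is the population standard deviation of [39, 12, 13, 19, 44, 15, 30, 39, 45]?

12.9967

Step 1: Compute the mean: 28.4444
Step 2: Sum of squared deviations from the mean: 1520.2222
Step 3: Population variance = 1520.2222 / 9 = 168.9136
Step 4: Standard deviation = sqrt(168.9136) = 12.9967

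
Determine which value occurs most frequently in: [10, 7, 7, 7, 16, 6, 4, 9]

7

Step 1: Count the frequency of each value:
  4: appears 1 time(s)
  6: appears 1 time(s)
  7: appears 3 time(s)
  9: appears 1 time(s)
  10: appears 1 time(s)
  16: appears 1 time(s)
Step 2: The value 7 appears most frequently (3 times).
Step 3: Mode = 7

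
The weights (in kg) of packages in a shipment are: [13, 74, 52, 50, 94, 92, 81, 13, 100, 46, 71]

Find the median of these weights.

71

Step 1: Sort the data in ascending order: [13, 13, 46, 50, 52, 71, 74, 81, 92, 94, 100]
Step 2: The number of values is n = 11.
Step 3: Since n is odd, the median is the middle value at position 6: 71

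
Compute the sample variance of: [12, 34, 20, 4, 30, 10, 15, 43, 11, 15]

152.4889

Step 1: Compute the mean: (12 + 34 + 20 + 4 + 30 + 10 + 15 + 43 + 11 + 15) / 10 = 19.4
Step 2: Compute squared deviations from the mean:
  (12 - 19.4)^2 = 54.76
  (34 - 19.4)^2 = 213.16
  (20 - 19.4)^2 = 0.36
  (4 - 19.4)^2 = 237.16
  (30 - 19.4)^2 = 112.36
  (10 - 19.4)^2 = 88.36
  (15 - 19.4)^2 = 19.36
  (43 - 19.4)^2 = 556.96
  (11 - 19.4)^2 = 70.56
  (15 - 19.4)^2 = 19.36
Step 3: Sum of squared deviations = 1372.4
Step 4: Sample variance = 1372.4 / 9 = 152.4889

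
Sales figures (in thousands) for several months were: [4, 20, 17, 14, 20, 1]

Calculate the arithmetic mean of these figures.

12.6667

Step 1: Sum all values: 4 + 20 + 17 + 14 + 20 + 1 = 76
Step 2: Count the number of values: n = 6
Step 3: Mean = sum / n = 76 / 6 = 12.6667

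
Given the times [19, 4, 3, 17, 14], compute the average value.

11.4

Step 1: Sum all values: 19 + 4 + 3 + 17 + 14 = 57
Step 2: Count the number of values: n = 5
Step 3: Mean = sum / n = 57 / 5 = 11.4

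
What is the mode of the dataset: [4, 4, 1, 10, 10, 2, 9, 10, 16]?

10

Step 1: Count the frequency of each value:
  1: appears 1 time(s)
  2: appears 1 time(s)
  4: appears 2 time(s)
  9: appears 1 time(s)
  10: appears 3 time(s)
  16: appears 1 time(s)
Step 2: The value 10 appears most frequently (3 times).
Step 3: Mode = 10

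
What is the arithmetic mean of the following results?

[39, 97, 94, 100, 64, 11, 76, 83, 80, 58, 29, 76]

67.25

Step 1: Sum all values: 39 + 97 + 94 + 100 + 64 + 11 + 76 + 83 + 80 + 58 + 29 + 76 = 807
Step 2: Count the number of values: n = 12
Step 3: Mean = sum / n = 807 / 12 = 67.25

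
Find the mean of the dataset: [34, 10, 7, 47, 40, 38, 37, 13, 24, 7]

25.7

Step 1: Sum all values: 34 + 10 + 7 + 47 + 40 + 38 + 37 + 13 + 24 + 7 = 257
Step 2: Count the number of values: n = 10
Step 3: Mean = sum / n = 257 / 10 = 25.7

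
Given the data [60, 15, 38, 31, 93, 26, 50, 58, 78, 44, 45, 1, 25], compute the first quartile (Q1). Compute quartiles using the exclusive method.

25.5

Step 1: Sort the data: [1, 15, 25, 26, 31, 38, 44, 45, 50, 58, 60, 78, 93]
Step 2: n = 13
Step 3: Using the exclusive quartile method:
  Q1 = 25.5
  Q2 (median) = 44
  Q3 = 59
  IQR = Q3 - Q1 = 59 - 25.5 = 33.5
Step 4: Q1 = 25.5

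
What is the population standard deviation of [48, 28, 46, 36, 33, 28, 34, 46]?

7.6638

Step 1: Compute the mean: 37.375
Step 2: Sum of squared deviations from the mean: 469.875
Step 3: Population variance = 469.875 / 8 = 58.7344
Step 4: Standard deviation = sqrt(58.7344) = 7.6638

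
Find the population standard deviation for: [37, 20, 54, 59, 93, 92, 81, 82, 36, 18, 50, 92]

26.8716

Step 1: Compute the mean: 59.5
Step 2: Sum of squared deviations from the mean: 8665
Step 3: Population variance = 8665 / 12 = 722.0833
Step 4: Standard deviation = sqrt(722.0833) = 26.8716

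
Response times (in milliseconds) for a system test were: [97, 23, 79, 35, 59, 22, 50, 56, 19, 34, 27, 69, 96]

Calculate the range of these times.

78

Step 1: Identify the maximum value: max = 97
Step 2: Identify the minimum value: min = 19
Step 3: Range = max - min = 97 - 19 = 78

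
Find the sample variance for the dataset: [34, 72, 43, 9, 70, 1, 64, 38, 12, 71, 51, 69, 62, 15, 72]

672.2667

Step 1: Compute the mean: (34 + 72 + 43 + 9 + 70 + 1 + 64 + 38 + 12 + 71 + 51 + 69 + 62 + 15 + 72) / 15 = 45.5333
Step 2: Compute squared deviations from the mean:
  (34 - 45.5333)^2 = 133.0178
  (72 - 45.5333)^2 = 700.4844
  (43 - 45.5333)^2 = 6.4178
  (9 - 45.5333)^2 = 1334.6844
  (70 - 45.5333)^2 = 598.6178
  (1 - 45.5333)^2 = 1983.2178
  (64 - 45.5333)^2 = 341.0178
  (38 - 45.5333)^2 = 56.7511
  (12 - 45.5333)^2 = 1124.4844
  (71 - 45.5333)^2 = 648.5511
  (51 - 45.5333)^2 = 29.8844
  (69 - 45.5333)^2 = 550.6844
  (62 - 45.5333)^2 = 271.1511
  (15 - 45.5333)^2 = 932.2844
  (72 - 45.5333)^2 = 700.4844
Step 3: Sum of squared deviations = 9411.7333
Step 4: Sample variance = 9411.7333 / 14 = 672.2667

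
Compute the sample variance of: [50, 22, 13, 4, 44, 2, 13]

358.1429

Step 1: Compute the mean: (50 + 22 + 13 + 4 + 44 + 2 + 13) / 7 = 21.1429
Step 2: Compute squared deviations from the mean:
  (50 - 21.1429)^2 = 832.7347
  (22 - 21.1429)^2 = 0.7347
  (13 - 21.1429)^2 = 66.3061
  (4 - 21.1429)^2 = 293.8776
  (44 - 21.1429)^2 = 522.449
  (2 - 21.1429)^2 = 366.449
  (13 - 21.1429)^2 = 66.3061
Step 3: Sum of squared deviations = 2148.8571
Step 4: Sample variance = 2148.8571 / 6 = 358.1429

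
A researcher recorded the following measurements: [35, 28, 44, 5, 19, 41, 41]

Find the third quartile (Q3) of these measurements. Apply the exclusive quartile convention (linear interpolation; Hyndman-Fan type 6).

41

Step 1: Sort the data: [5, 19, 28, 35, 41, 41, 44]
Step 2: n = 7
Step 3: Using the exclusive quartile method:
  Q1 = 19
  Q2 (median) = 35
  Q3 = 41
  IQR = Q3 - Q1 = 41 - 19 = 22
Step 4: Q3 = 41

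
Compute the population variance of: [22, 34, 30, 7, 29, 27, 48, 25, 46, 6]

173.24

Step 1: Compute the mean: (22 + 34 + 30 + 7 + 29 + 27 + 48 + 25 + 46 + 6) / 10 = 27.4
Step 2: Compute squared deviations from the mean:
  (22 - 27.4)^2 = 29.16
  (34 - 27.4)^2 = 43.56
  (30 - 27.4)^2 = 6.76
  (7 - 27.4)^2 = 416.16
  (29 - 27.4)^2 = 2.56
  (27 - 27.4)^2 = 0.16
  (48 - 27.4)^2 = 424.36
  (25 - 27.4)^2 = 5.76
  (46 - 27.4)^2 = 345.96
  (6 - 27.4)^2 = 457.96
Step 3: Sum of squared deviations = 1732.4
Step 4: Population variance = 1732.4 / 10 = 173.24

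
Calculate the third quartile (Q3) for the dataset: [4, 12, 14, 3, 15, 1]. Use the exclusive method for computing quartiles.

14.25

Step 1: Sort the data: [1, 3, 4, 12, 14, 15]
Step 2: n = 6
Step 3: Using the exclusive quartile method:
  Q1 = 2.5
  Q2 (median) = 8
  Q3 = 14.25
  IQR = Q3 - Q1 = 14.25 - 2.5 = 11.75
Step 4: Q3 = 14.25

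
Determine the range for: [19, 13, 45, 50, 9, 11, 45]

41

Step 1: Identify the maximum value: max = 50
Step 2: Identify the minimum value: min = 9
Step 3: Range = max - min = 50 - 9 = 41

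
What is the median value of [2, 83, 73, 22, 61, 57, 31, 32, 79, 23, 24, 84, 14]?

32

Step 1: Sort the data in ascending order: [2, 14, 22, 23, 24, 31, 32, 57, 61, 73, 79, 83, 84]
Step 2: The number of values is n = 13.
Step 3: Since n is odd, the median is the middle value at position 7: 32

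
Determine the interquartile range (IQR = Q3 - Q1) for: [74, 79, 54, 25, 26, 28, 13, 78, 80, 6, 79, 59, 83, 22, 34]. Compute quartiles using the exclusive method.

54

Step 1: Sort the data: [6, 13, 22, 25, 26, 28, 34, 54, 59, 74, 78, 79, 79, 80, 83]
Step 2: n = 15
Step 3: Using the exclusive quartile method:
  Q1 = 25
  Q2 (median) = 54
  Q3 = 79
  IQR = Q3 - Q1 = 79 - 25 = 54
Step 4: IQR = 54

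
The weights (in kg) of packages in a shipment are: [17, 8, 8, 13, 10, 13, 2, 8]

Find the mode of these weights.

8

Step 1: Count the frequency of each value:
  2: appears 1 time(s)
  8: appears 3 time(s)
  10: appears 1 time(s)
  13: appears 2 time(s)
  17: appears 1 time(s)
Step 2: The value 8 appears most frequently (3 times).
Step 3: Mode = 8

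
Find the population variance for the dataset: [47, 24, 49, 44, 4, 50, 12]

317.8367

Step 1: Compute the mean: (47 + 24 + 49 + 44 + 4 + 50 + 12) / 7 = 32.8571
Step 2: Compute squared deviations from the mean:
  (47 - 32.8571)^2 = 200.0204
  (24 - 32.8571)^2 = 78.449
  (49 - 32.8571)^2 = 260.5918
  (44 - 32.8571)^2 = 124.1633
  (4 - 32.8571)^2 = 832.7347
  (50 - 32.8571)^2 = 293.8776
  (12 - 32.8571)^2 = 435.0204
Step 3: Sum of squared deviations = 2224.8571
Step 4: Population variance = 2224.8571 / 7 = 317.8367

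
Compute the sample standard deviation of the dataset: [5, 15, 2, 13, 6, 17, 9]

5.5934

Step 1: Compute the mean: 9.5714
Step 2: Sum of squared deviations from the mean: 187.7143
Step 3: Sample variance = 187.7143 / 6 = 31.2857
Step 4: Standard deviation = sqrt(31.2857) = 5.5934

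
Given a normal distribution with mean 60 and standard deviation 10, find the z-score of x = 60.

0

Step 1: Recall the z-score formula: z = (x - mu) / sigma
Step 2: Substitute values: z = (60 - 60) / 10
Step 3: z = 0 / 10 = 0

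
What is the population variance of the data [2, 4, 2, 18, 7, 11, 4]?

29.2653

Step 1: Compute the mean: (2 + 4 + 2 + 18 + 7 + 11 + 4) / 7 = 6.8571
Step 2: Compute squared deviations from the mean:
  (2 - 6.8571)^2 = 23.5918
  (4 - 6.8571)^2 = 8.1633
  (2 - 6.8571)^2 = 23.5918
  (18 - 6.8571)^2 = 124.1633
  (7 - 6.8571)^2 = 0.0204
  (11 - 6.8571)^2 = 17.1633
  (4 - 6.8571)^2 = 8.1633
Step 3: Sum of squared deviations = 204.8571
Step 4: Population variance = 204.8571 / 7 = 29.2653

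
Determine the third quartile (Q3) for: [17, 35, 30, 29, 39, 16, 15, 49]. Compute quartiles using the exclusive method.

38

Step 1: Sort the data: [15, 16, 17, 29, 30, 35, 39, 49]
Step 2: n = 8
Step 3: Using the exclusive quartile method:
  Q1 = 16.25
  Q2 (median) = 29.5
  Q3 = 38
  IQR = Q3 - Q1 = 38 - 16.25 = 21.75
Step 4: Q3 = 38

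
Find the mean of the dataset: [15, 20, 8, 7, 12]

12.4

Step 1: Sum all values: 15 + 20 + 8 + 7 + 12 = 62
Step 2: Count the number of values: n = 5
Step 3: Mean = sum / n = 62 / 5 = 12.4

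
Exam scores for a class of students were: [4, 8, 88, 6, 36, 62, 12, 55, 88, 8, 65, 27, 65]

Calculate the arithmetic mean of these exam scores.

40.3077

Step 1: Sum all values: 4 + 8 + 88 + 6 + 36 + 62 + 12 + 55 + 88 + 8 + 65 + 27 + 65 = 524
Step 2: Count the number of values: n = 13
Step 3: Mean = sum / n = 524 / 13 = 40.3077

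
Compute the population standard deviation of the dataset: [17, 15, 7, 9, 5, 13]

4.3205

Step 1: Compute the mean: 11
Step 2: Sum of squared deviations from the mean: 112
Step 3: Population variance = 112 / 6 = 18.6667
Step 4: Standard deviation = sqrt(18.6667) = 4.3205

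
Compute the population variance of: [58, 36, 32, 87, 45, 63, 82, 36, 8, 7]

676.84

Step 1: Compute the mean: (58 + 36 + 32 + 87 + 45 + 63 + 82 + 36 + 8 + 7) / 10 = 45.4
Step 2: Compute squared deviations from the mean:
  (58 - 45.4)^2 = 158.76
  (36 - 45.4)^2 = 88.36
  (32 - 45.4)^2 = 179.56
  (87 - 45.4)^2 = 1730.56
  (45 - 45.4)^2 = 0.16
  (63 - 45.4)^2 = 309.76
  (82 - 45.4)^2 = 1339.56
  (36 - 45.4)^2 = 88.36
  (8 - 45.4)^2 = 1398.76
  (7 - 45.4)^2 = 1474.56
Step 3: Sum of squared deviations = 6768.4
Step 4: Population variance = 6768.4 / 10 = 676.84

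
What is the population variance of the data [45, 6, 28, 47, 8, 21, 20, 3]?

250.9375

Step 1: Compute the mean: (45 + 6 + 28 + 47 + 8 + 21 + 20 + 3) / 8 = 22.25
Step 2: Compute squared deviations from the mean:
  (45 - 22.25)^2 = 517.5625
  (6 - 22.25)^2 = 264.0625
  (28 - 22.25)^2 = 33.0625
  (47 - 22.25)^2 = 612.5625
  (8 - 22.25)^2 = 203.0625
  (21 - 22.25)^2 = 1.5625
  (20 - 22.25)^2 = 5.0625
  (3 - 22.25)^2 = 370.5625
Step 3: Sum of squared deviations = 2007.5
Step 4: Population variance = 2007.5 / 8 = 250.9375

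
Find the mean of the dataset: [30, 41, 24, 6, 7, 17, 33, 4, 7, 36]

20.5

Step 1: Sum all values: 30 + 41 + 24 + 6 + 7 + 17 + 33 + 4 + 7 + 36 = 205
Step 2: Count the number of values: n = 10
Step 3: Mean = sum / n = 205 / 10 = 20.5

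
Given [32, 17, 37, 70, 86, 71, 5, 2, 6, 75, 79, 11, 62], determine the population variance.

953.1716

Step 1: Compute the mean: (32 + 17 + 37 + 70 + 86 + 71 + 5 + 2 + 6 + 75 + 79 + 11 + 62) / 13 = 42.5385
Step 2: Compute squared deviations from the mean:
  (32 - 42.5385)^2 = 111.0592
  (17 - 42.5385)^2 = 652.213
  (37 - 42.5385)^2 = 30.6746
  (70 - 42.5385)^2 = 754.1361
  (86 - 42.5385)^2 = 1888.9053
  (71 - 42.5385)^2 = 810.0592
  (5 - 42.5385)^2 = 1409.1361
  (2 - 42.5385)^2 = 1643.3669
  (6 - 42.5385)^2 = 1335.0592
  (75 - 42.5385)^2 = 1053.7515
  (79 - 42.5385)^2 = 1329.4438
  (11 - 42.5385)^2 = 994.6746
  (62 - 42.5385)^2 = 378.7515
Step 3: Sum of squared deviations = 12391.2308
Step 4: Population variance = 12391.2308 / 13 = 953.1716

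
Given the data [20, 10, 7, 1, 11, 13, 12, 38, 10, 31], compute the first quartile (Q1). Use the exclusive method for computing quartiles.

9.25

Step 1: Sort the data: [1, 7, 10, 10, 11, 12, 13, 20, 31, 38]
Step 2: n = 10
Step 3: Using the exclusive quartile method:
  Q1 = 9.25
  Q2 (median) = 11.5
  Q3 = 22.75
  IQR = Q3 - Q1 = 22.75 - 9.25 = 13.5
Step 4: Q1 = 9.25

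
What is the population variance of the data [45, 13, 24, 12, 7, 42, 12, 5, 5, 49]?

274.24

Step 1: Compute the mean: (45 + 13 + 24 + 12 + 7 + 42 + 12 + 5 + 5 + 49) / 10 = 21.4
Step 2: Compute squared deviations from the mean:
  (45 - 21.4)^2 = 556.96
  (13 - 21.4)^2 = 70.56
  (24 - 21.4)^2 = 6.76
  (12 - 21.4)^2 = 88.36
  (7 - 21.4)^2 = 207.36
  (42 - 21.4)^2 = 424.36
  (12 - 21.4)^2 = 88.36
  (5 - 21.4)^2 = 268.96
  (5 - 21.4)^2 = 268.96
  (49 - 21.4)^2 = 761.76
Step 3: Sum of squared deviations = 2742.4
Step 4: Population variance = 2742.4 / 10 = 274.24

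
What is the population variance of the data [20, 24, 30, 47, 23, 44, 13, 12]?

148.9844

Step 1: Compute the mean: (20 + 24 + 30 + 47 + 23 + 44 + 13 + 12) / 8 = 26.625
Step 2: Compute squared deviations from the mean:
  (20 - 26.625)^2 = 43.8906
  (24 - 26.625)^2 = 6.8906
  (30 - 26.625)^2 = 11.3906
  (47 - 26.625)^2 = 415.1406
  (23 - 26.625)^2 = 13.1406
  (44 - 26.625)^2 = 301.8906
  (13 - 26.625)^2 = 185.6406
  (12 - 26.625)^2 = 213.8906
Step 3: Sum of squared deviations = 1191.875
Step 4: Population variance = 1191.875 / 8 = 148.9844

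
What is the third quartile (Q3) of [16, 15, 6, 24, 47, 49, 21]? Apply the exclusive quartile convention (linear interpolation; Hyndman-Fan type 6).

47

Step 1: Sort the data: [6, 15, 16, 21, 24, 47, 49]
Step 2: n = 7
Step 3: Using the exclusive quartile method:
  Q1 = 15
  Q2 (median) = 21
  Q3 = 47
  IQR = Q3 - Q1 = 47 - 15 = 32
Step 4: Q3 = 47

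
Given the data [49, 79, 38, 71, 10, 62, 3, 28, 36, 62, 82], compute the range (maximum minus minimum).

79

Step 1: Identify the maximum value: max = 82
Step 2: Identify the minimum value: min = 3
Step 3: Range = max - min = 82 - 3 = 79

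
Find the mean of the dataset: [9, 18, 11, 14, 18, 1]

11.8333

Step 1: Sum all values: 9 + 18 + 11 + 14 + 18 + 1 = 71
Step 2: Count the number of values: n = 6
Step 3: Mean = sum / n = 71 / 6 = 11.8333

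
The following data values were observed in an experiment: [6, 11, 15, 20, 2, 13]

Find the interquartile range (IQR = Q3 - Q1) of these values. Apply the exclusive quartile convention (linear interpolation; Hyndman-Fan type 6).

11.25

Step 1: Sort the data: [2, 6, 11, 13, 15, 20]
Step 2: n = 6
Step 3: Using the exclusive quartile method:
  Q1 = 5
  Q2 (median) = 12
  Q3 = 16.25
  IQR = Q3 - Q1 = 16.25 - 5 = 11.25
Step 4: IQR = 11.25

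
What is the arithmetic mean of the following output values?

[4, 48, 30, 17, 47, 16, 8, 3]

21.625

Step 1: Sum all values: 4 + 48 + 30 + 17 + 47 + 16 + 8 + 3 = 173
Step 2: Count the number of values: n = 8
Step 3: Mean = sum / n = 173 / 8 = 21.625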